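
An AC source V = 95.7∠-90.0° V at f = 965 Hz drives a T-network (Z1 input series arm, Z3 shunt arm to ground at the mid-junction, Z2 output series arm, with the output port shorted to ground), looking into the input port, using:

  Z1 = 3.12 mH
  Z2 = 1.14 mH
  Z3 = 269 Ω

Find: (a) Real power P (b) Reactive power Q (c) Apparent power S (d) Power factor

Step 1 — Angular frequency: ω = 2π·f = 2π·965 = 6063 rad/s.
Step 2 — Component impedances:
  Z1: Z = jωL = j·6063·0.00312 = 0 + j18.92 Ω
  Z2: Z = jωL = j·6063·0.00114 = 0 + j6.912 Ω
  Z3: Z = R = 269 Ω
Step 3 — With the output port shorted to ground, the output series arm Z2 runs from the junction to ground; the shunt arm Z3 also runs from the junction to ground. They appear in parallel: Z3 || Z2 = 0.1775 + j6.908 Ω.
Step 4 — Series with input arm Z1: Z_in = Z1 + (Z3 || Z2) = 0.1775 + j25.82 Ω = 25.83∠89.6° Ω.
Step 5 — Source phasor: V = 95.7∠-90.0° V = 0 - j95.7 V.
Step 6 — Current: I = V / Z = -3.706 - j0.02547 A = 3.706∠-179.6° A.
Step 7 — Complex power: S = V·I* = 2.437 + j354.6 VA.
Step 8 — Real power: P = Re(S) = 2.437 W.
Step 9 — Reactive power: Q = Im(S) = 354.6 VAR.
Step 10 — Apparent power: |S| = 354.6 VA.
Step 11 — Power factor: PF = P/|S| = 0.006873 (lagging).

(a) P = 2.437 W  (b) Q = 354.6 VAR  (c) S = 354.6 VA  (d) PF = 0.006873 (lagging)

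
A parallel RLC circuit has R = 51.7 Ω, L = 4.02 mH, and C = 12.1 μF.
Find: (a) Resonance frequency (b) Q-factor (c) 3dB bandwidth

Step 1 — Resonance: ω₀ = 1/√(LC) = 1/√(0.00402·1.21e-05) = 4534 rad/s.
Step 2 — f₀ = ω₀/(2π) = 721.6 Hz.
Step 3 — Parallel Q: Q = R/(ω₀L) = 51.7/(4534·0.00402) = 2.836.
Step 4 — Bandwidth: Δω = ω₀/Q = 1599 rad/s; BW = Δω/(2π) = 254.4 Hz.

(a) f₀ = 721.6 Hz  (b) Q = 2.836  (c) BW = 254.4 Hz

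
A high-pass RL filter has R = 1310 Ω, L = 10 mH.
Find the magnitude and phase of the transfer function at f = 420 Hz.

Step 1 — Angular frequency: ω = 2π·420 = 2639 rad/s.
Step 2 — Transfer function: H(jω) = jωL/(R + jωL).
Step 3 — Numerator jωL = j·26.39; denominator R + jωL = 1310 + j26.39.
Step 4 — H = 0.0004056 + j0.02014.
Step 5 — Magnitude: |H| = 0.02014 (-33.9 dB); phase: φ = 88.8°.

|H| = 0.02014 (-33.9 dB), φ = 88.8°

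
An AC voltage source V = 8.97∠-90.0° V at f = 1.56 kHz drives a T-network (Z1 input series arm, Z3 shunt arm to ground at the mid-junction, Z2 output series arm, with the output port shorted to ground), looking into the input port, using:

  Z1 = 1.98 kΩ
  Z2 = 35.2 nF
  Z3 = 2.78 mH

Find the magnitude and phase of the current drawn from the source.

Step 1 — Angular frequency: ω = 2π·f = 2π·1560 = 9802 rad/s.
Step 2 — Component impedances:
  Z1: Z = R = 1980 Ω
  Z2: Z = 1/(jωC) = -j/(ω·C) = 0 - j2898 Ω
  Z3: Z = jωL = j·9802·0.00278 = 0 + j27.25 Ω
Step 3 — With the output port shorted to ground, the output series arm Z2 runs from the junction to ground; the shunt arm Z3 also runs from the junction to ground. They appear in parallel: Z3 || Z2 = 0 + j27.51 Ω.
Step 4 — Series with input arm Z1: Z_in = Z1 + (Z3 || Z2) = 1980 + j27.51 Ω = 1980∠0.8° Ω.
Step 5 — Source phasor: V = 8.97∠-90.0° V = 0 - j8.97 V.
Step 6 — Ohm's law: I = V / Z_total = (0 - j8.97) / (1980 + j27.51) = -6.293e-05 - j0.004529 A.
Step 7 — Convert to polar: |I| = 0.00453 A, ∠I = -90.8°.

I = 0.00453∠-90.8° A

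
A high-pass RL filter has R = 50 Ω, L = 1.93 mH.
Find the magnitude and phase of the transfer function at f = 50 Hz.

Step 1 — Angular frequency: ω = 2π·50 = 314.2 rad/s.
Step 2 — Transfer function: H(jω) = jωL/(R + jωL).
Step 3 — Numerator jωL = j·0.6063; denominator R + jωL = 50 + j0.6063.
Step 4 — H = 0.000147 + j0.01212.
Step 5 — Magnitude: |H| = 0.01213 (-38.3 dB); phase: φ = 89.3°.

|H| = 0.01213 (-38.3 dB), φ = 89.3°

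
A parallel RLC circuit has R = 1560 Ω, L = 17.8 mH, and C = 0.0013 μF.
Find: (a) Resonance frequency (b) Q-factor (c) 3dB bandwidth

Step 1 — Resonance: ω₀ = 1/√(LC) = 1/√(0.0178·1.3e-09) = 2.079e+05 rad/s.
Step 2 — f₀ = ω₀/(2π) = 3.309e+04 Hz.
Step 3 — Parallel Q: Q = R/(ω₀L) = 1560/(2.079e+05·0.0178) = 0.4216.
Step 4 — Bandwidth: Δω = ω₀/Q = 4.931e+05 rad/s; BW = Δω/(2π) = 7.848e+04 Hz.

(a) f₀ = 3.309e+04 Hz  (b) Q = 0.4216  (c) BW = 7.848e+04 Hz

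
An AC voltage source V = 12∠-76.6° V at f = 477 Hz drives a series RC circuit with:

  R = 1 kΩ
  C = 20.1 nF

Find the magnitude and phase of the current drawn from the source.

Step 1 — Angular frequency: ω = 2π·f = 2π·477 = 2997 rad/s.
Step 2 — Component impedances:
  R: Z = R = 1000 Ω
  C: Z = 1/(jωC) = -j/(ω·C) = 0 - j1.66e+04 Ω
Step 3 — Series combination: Z_total = R + C = 1000 - j1.66e+04 Ω = 1.663e+04∠-86.6° Ω.
Step 4 — Source phasor: V = 12∠-76.6° V = 2.781 - j11.67 V.
Step 5 — Ohm's law: I = V / Z_total = (2.781 - j11.67) / (1000 - j1.66e+04) = 0.0007107 + j0.0001247 A.
Step 6 — Convert to polar: |I| = 0.0007216 A, ∠I = 10.0°.

I = 0.0007216∠10.0° A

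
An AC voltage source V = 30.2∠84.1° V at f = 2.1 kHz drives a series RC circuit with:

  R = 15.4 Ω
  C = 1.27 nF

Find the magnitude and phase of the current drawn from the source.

Step 1 — Angular frequency: ω = 2π·f = 2π·2100 = 1.319e+04 rad/s.
Step 2 — Component impedances:
  R: Z = R = 15.4 Ω
  C: Z = 1/(jωC) = -j/(ω·C) = 0 - j5.968e+04 Ω
Step 3 — Series combination: Z_total = R + C = 15.4 - j5.968e+04 Ω = 5.968e+04∠-90.0° Ω.
Step 4 — Source phasor: V = 30.2∠84.1° V = 3.104 + j30.04 V.
Step 5 — Ohm's law: I = V / Z_total = (3.104 + j30.04) / (15.4 - j5.968e+04) = -0.0005034 + j5.215e-05 A.
Step 6 — Convert to polar: |I| = 0.0005061 A, ∠I = 174.1°.

I = 0.0005061∠174.1° A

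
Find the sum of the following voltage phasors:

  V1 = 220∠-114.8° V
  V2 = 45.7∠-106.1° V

Step 1 — Convert each phasor to rectangular form:
  V1 = 220·(cos(-114.8°) + j·sin(-114.8°)) = -92.28 - j199.7 V
  V2 = 45.7·(cos(-106.1°) + j·sin(-106.1°)) = -12.67 - j43.91 V
Step 2 — Sum components: V_total = -105 - j243.6 V.
Step 3 — Convert to polar: |V_total| = 265.3 V, ∠V_total = -113.3°.

V_total = 265.3∠-113.3° V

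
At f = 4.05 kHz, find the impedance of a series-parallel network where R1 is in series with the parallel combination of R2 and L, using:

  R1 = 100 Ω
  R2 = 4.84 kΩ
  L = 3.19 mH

Step 1 — Angular frequency: ω = 2π·f = 2π·4050 = 2.545e+04 rad/s.
Step 2 — Component impedances:
  R1: Z = R = 100 Ω
  R2: Z = R = 4840 Ω
  L: Z = jωL = j·2.545e+04·0.00319 = 0 + j81.18 Ω
Step 3 — Parallel branch: R2 || L = 1/(1/R2 + 1/L) = 1.361 + j81.15 Ω.
Step 4 — Series with R1: Z_total = R1 + (R2 || L) = 101.4 + j81.15 Ω = 129.8∠38.7° Ω.

Z = 101.4 + j81.15 Ω = 129.8∠38.7° Ω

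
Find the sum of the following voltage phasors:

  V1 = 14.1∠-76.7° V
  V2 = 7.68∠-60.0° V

Step 1 — Convert each phasor to rectangular form:
  V1 = 14.1·(cos(-76.7°) + j·sin(-76.7°)) = 3.244 - j13.72 V
  V2 = 7.68·(cos(-60.0°) + j·sin(-60.0°)) = 3.84 - j6.651 V
Step 2 — Sum components: V_total = 7.084 - j20.37 V.
Step 3 — Convert to polar: |V_total| = 21.57 V, ∠V_total = -70.8°.

V_total = 21.57∠-70.8° V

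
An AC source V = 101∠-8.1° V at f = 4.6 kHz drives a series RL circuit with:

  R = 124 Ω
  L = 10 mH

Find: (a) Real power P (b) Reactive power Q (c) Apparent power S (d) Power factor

Step 1 — Angular frequency: ω = 2π·f = 2π·4600 = 2.89e+04 rad/s.
Step 2 — Component impedances:
  R: Z = R = 124 Ω
  L: Z = jωL = j·2.89e+04·0.01 = 0 + j289 Ω
Step 3 — Series combination: Z_total = R + L = 124 + j289 Ω = 314.5∠66.8° Ω.
Step 4 — Source phasor: V = 101∠-8.1° V = 99.99 - j14.23 V.
Step 5 — Current: I = V / Z = 0.08377 - j0.31 A = 0.3211∠-74.9° A.
Step 6 — Complex power: S = V·I* = 12.79 + j29.81 VA.
Step 7 — Real power: P = Re(S) = 12.79 W.
Step 8 — Reactive power: Q = Im(S) = 29.81 VAR.
Step 9 — Apparent power: |S| = 32.44 VA.
Step 10 — Power factor: PF = P/|S| = 0.3943 (lagging).

(a) P = 12.79 W  (b) Q = 29.81 VAR  (c) S = 32.44 VA  (d) PF = 0.3943 (lagging)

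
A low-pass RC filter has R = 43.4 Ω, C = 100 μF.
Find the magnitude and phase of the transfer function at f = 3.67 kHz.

Step 1 — Angular frequency: ω = 2π·3670 = 2.306e+04 rad/s.
Step 2 — Transfer function: H(jω) = 1/(1 + jωRC).
Step 3 — Denominator: 1 + jωRC = 1 + j·2.306e+04·43.4·0.0001 = 1 + j100.1.
Step 4 — H = 9.984e-05 - j0.009991.
Step 5 — Magnitude: |H| = 0.009992 (-40.0 dB); phase: φ = -89.4°.

|H| = 0.009992 (-40.0 dB), φ = -89.4°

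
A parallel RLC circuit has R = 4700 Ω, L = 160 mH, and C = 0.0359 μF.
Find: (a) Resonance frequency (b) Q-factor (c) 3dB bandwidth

Step 1 — Resonance: ω₀ = 1/√(LC) = 1/√(0.16·3.59e-08) = 1.319e+04 rad/s.
Step 2 — f₀ = ω₀/(2π) = 2100 Hz.
Step 3 — Parallel Q: Q = R/(ω₀L) = 4700/(1.319e+04·0.16) = 2.226.
Step 4 — Bandwidth: Δω = ω₀/Q = 5927 rad/s; BW = Δω/(2π) = 943.3 Hz.

(a) f₀ = 2100 Hz  (b) Q = 2.226  (c) BW = 943.3 Hz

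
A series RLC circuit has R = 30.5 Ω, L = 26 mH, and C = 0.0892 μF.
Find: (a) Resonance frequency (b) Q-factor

Step 1 — Resonance condition Im(Z)=0 gives ω₀ = 1/√(LC).
Step 2 — ω₀ = 1/√(0.026·8.92e-08) = 2.076e+04 rad/s.
Step 3 — f₀ = ω₀/(2π) = 3305 Hz.
Step 4 — Series Q: Q = ω₀L/R = 2.076e+04·0.026/30.5 = 17.7.

(a) f₀ = 3305 Hz  (b) Q = 17.7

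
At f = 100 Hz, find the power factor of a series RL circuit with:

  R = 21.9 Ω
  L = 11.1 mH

Step 1 — Angular frequency: ω = 2π·f = 2π·100 = 628.3 rad/s.
Step 2 — Component impedances:
  R: Z = R = 21.9 Ω
  L: Z = jωL = j·628.3·0.0111 = 0 + j6.974 Ω
Step 3 — Series combination: Z_total = R + L = 21.9 + j6.974 Ω = 22.98∠17.7° Ω.
Step 4 — Power factor: PF = cos(φ) = Re(Z)/|Z| = 21.9/22.984 = 0.9528.
Step 5 — Type: Im(Z) = 6.974 ⇒ lagging (phase φ = 17.7°).

PF = 0.9528 (lagging, φ = 17.7°)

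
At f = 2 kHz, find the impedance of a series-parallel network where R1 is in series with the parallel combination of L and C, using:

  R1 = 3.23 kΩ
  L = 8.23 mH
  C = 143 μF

Step 1 — Angular frequency: ω = 2π·f = 2π·2000 = 1.257e+04 rad/s.
Step 2 — Component impedances:
  R1: Z = R = 3230 Ω
  L: Z = jωL = j·1.257e+04·0.00823 = 0 + j103.4 Ω
  C: Z = 1/(jωC) = -j/(ω·C) = 0 - j0.5565 Ω
Step 3 — Parallel branch: L || C = 1/(1/L + 1/C) = 0 - j0.5595 Ω.
Step 4 — Series with R1: Z_total = R1 + (L || C) = 3230 - j0.5595 Ω = 3230∠-0.0° Ω.

Z = 3230 - j0.5595 Ω = 3230∠-0.0° Ω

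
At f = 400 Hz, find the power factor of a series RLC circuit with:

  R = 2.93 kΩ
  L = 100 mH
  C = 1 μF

Step 1 — Angular frequency: ω = 2π·f = 2π·400 = 2513 rad/s.
Step 2 — Component impedances:
  R: Z = R = 2930 Ω
  L: Z = jωL = j·2513·0.1 = 0 + j251.3 Ω
  C: Z = 1/(jωC) = -j/(ω·C) = 0 - j397.9 Ω
Step 3 — Series combination: Z_total = R + L + C = 2930 - j146.6 Ω = 2934∠-2.9° Ω.
Step 4 — Power factor: PF = cos(φ) = Re(Z)/|Z| = 2930/2933.66 = 0.9988.
Step 5 — Type: Im(Z) = -146.6 ⇒ leading (phase φ = -2.9°).

PF = 0.9988 (leading, φ = -2.9°)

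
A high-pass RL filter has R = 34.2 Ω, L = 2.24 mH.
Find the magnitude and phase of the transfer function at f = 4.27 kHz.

Step 1 — Angular frequency: ω = 2π·4270 = 2.683e+04 rad/s.
Step 2 — Transfer function: H(jω) = jωL/(R + jωL).
Step 3 — Numerator jωL = j·60.1; denominator R + jωL = 34.2 + j60.1.
Step 4 — H = 0.7554 + j0.4299.
Step 5 — Magnitude: |H| = 0.8691 (-1.2 dB); phase: φ = 29.6°.

|H| = 0.8691 (-1.2 dB), φ = 29.6°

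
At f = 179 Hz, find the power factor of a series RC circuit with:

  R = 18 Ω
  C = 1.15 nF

Step 1 — Angular frequency: ω = 2π·f = 2π·179 = 1125 rad/s.
Step 2 — Component impedances:
  R: Z = R = 18 Ω
  C: Z = 1/(jωC) = -j/(ω·C) = 0 - j7.732e+05 Ω
Step 3 — Series combination: Z_total = R + C = 18 - j7.732e+05 Ω = 7.732e+05∠-90.0° Ω.
Step 4 — Power factor: PF = cos(φ) = Re(Z)/|Z| = 18/7.732e+05 = 2.328e-05.
Step 5 — Type: Im(Z) = -7.732e+05 ⇒ leading (phase φ = -90.0°).

PF = 2.328e-05 (leading, φ = -90.0°)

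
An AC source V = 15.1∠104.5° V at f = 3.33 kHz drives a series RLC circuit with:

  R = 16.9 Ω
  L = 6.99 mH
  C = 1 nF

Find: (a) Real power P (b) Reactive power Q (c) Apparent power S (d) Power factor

Step 1 — Angular frequency: ω = 2π·f = 2π·3330 = 2.092e+04 rad/s.
Step 2 — Component impedances:
  R: Z = R = 16.9 Ω
  L: Z = jωL = j·2.092e+04·0.00699 = 0 + j146.3 Ω
  C: Z = 1/(jωC) = -j/(ω·C) = 0 - j4.779e+04 Ω
Step 3 — Series combination: Z_total = R + L + C = 16.9 - j4.765e+04 Ω = 4.765e+04∠-90.0° Ω.
Step 4 — Source phasor: V = 15.1∠104.5° V = -3.781 + j14.62 V.
Step 5 — Current: I = V / Z = -0.0003068 - j7.924e-05 A = 0.0003169∠-165.5° A.
Step 6 — Complex power: S = V·I* = 1.697e-06 - j0.004785 VA.
Step 7 — Real power: P = Re(S) = 1.697e-06 W.
Step 8 — Reactive power: Q = Im(S) = -0.004785 VAR.
Step 9 — Apparent power: |S| = 0.004785 VA.
Step 10 — Power factor: PF = P/|S| = 0.0003547 (leading).

(a) P = 1.697e-06 W  (b) Q = -0.004785 VAR  (c) S = 0.004785 VA  (d) PF = 0.0003547 (leading)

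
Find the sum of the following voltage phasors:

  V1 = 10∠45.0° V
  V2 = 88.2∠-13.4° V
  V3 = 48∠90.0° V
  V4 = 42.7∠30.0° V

Step 1 — Convert each phasor to rectangular form:
  V1 = 10·(cos(45.0°) + j·sin(45.0°)) = 7.071 + j7.071 V
  V2 = 88.2·(cos(-13.4°) + j·sin(-13.4°)) = 85.8 - j20.44 V
  V3 = 48·(cos(90.0°) + j·sin(90.0°)) = 0 + j48 V
  V4 = 42.7·(cos(30.0°) + j·sin(30.0°)) = 36.98 + j21.35 V
Step 2 — Sum components: V_total = 129.8 + j55.98 V.
Step 3 — Convert to polar: |V_total| = 141.4 V, ∠V_total = 23.3°.

V_total = 141.4∠23.3° V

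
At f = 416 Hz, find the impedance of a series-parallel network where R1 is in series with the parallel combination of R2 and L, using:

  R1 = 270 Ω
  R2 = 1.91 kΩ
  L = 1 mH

Step 1 — Angular frequency: ω = 2π·f = 2π·416 = 2614 rad/s.
Step 2 — Component impedances:
  R1: Z = R = 270 Ω
  R2: Z = R = 1910 Ω
  L: Z = jωL = j·2614·0.001 = 0 + j2.614 Ω
Step 3 — Parallel branch: R2 || L = 1/(1/R2 + 1/L) = 0.003577 + j2.614 Ω.
Step 4 — Series with R1: Z_total = R1 + (R2 || L) = 270 + j2.614 Ω = 270∠0.6° Ω.

Z = 270 + j2.614 Ω = 270∠0.6° Ω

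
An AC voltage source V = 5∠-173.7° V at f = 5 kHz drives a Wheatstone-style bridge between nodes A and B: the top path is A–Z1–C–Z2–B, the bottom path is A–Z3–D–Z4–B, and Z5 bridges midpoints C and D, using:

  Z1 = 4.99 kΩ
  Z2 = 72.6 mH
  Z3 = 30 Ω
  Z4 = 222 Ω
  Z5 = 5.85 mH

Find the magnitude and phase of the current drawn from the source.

Step 1 — Angular frequency: ω = 2π·f = 2π·5000 = 3.142e+04 rad/s.
Step 2 — Component impedances:
  Z1: Z = R = 4990 Ω
  Z2: Z = jωL = j·3.142e+04·0.0726 = 0 + j2281 Ω
  Z3: Z = R = 30 Ω
  Z4: Z = R = 222 Ω
  Z5: Z = jωL = j·3.142e+04·0.00585 = 0 + j183.8 Ω
Step 3 — Bridge requires nodal analysis (the Z5 bridge couples midpoints C and D, so the two paths cannot be reduced to a simple series/parallel combination). Setting node B to ground and injecting 1 A at node A, the 3-node admittance system at A, C, D solves to V_A = Z_AB = 249.8 + j19.82 Ω = 250.6∠4.5° Ω.
Step 4 — Source phasor: V = 5∠-173.7° V = -4.97 - j0.5487 V.
Step 5 — Ohm's law: I = V / Z_total = (-4.97 - j0.5487) / (249.8 + j19.82) = -0.01995 - j0.0006137 A.
Step 6 — Convert to polar: |I| = 0.01995 A, ∠I = -178.2°.

I = 0.01995∠-178.2° A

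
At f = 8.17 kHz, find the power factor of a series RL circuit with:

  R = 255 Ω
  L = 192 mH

Step 1 — Angular frequency: ω = 2π·f = 2π·8170 = 5.133e+04 rad/s.
Step 2 — Component impedances:
  R: Z = R = 255 Ω
  L: Z = jωL = j·5.133e+04·0.192 = 0 + j9856 Ω
Step 3 — Series combination: Z_total = R + L = 255 + j9856 Ω = 9859∠88.5° Ω.
Step 4 — Power factor: PF = cos(φ) = Re(Z)/|Z| = 255/9859 = 0.02586.
Step 5 — Type: Im(Z) = 9856 ⇒ lagging (phase φ = 88.5°).

PF = 0.02586 (lagging, φ = 88.5°)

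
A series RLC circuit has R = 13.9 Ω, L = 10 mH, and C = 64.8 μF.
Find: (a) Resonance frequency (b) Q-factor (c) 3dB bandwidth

Step 1 — Resonance: ω₀ = 1/√(LC) = 1/√(0.01·6.48e-05) = 1242 rad/s.
Step 2 — f₀ = ω₀/(2π) = 197.7 Hz.
Step 3 — Series Q: Q = ω₀L/R = 1242·0.01/13.9 = 0.8937.
Step 4 — Bandwidth: Δω = ω₀/Q = 1390 rad/s; BW = Δω/(2π) = 221.2 Hz.

(a) f₀ = 197.7 Hz  (b) Q = 0.8937  (c) BW = 221.2 Hz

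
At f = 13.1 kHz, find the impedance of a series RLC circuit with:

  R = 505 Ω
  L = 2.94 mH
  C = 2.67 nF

Step 1 — Angular frequency: ω = 2π·f = 2π·1.31e+04 = 8.231e+04 rad/s.
Step 2 — Component impedances:
  R: Z = R = 505 Ω
  L: Z = jωL = j·8.231e+04·0.00294 = 0 + j242 Ω
  C: Z = 1/(jωC) = -j/(ω·C) = 0 - j4550 Ω
Step 3 — Series combination: Z_total = R + L + C = 505 - j4308 Ω = 4338∠-83.3° Ω.

Z = 505 - j4308 Ω = 4338∠-83.3° Ω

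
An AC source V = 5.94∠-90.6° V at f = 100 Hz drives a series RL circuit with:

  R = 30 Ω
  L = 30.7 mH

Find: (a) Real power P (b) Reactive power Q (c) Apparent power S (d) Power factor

Step 1 — Angular frequency: ω = 2π·f = 2π·100 = 628.3 rad/s.
Step 2 — Component impedances:
  R: Z = R = 30 Ω
  L: Z = jωL = j·628.3·0.0307 = 0 + j19.29 Ω
Step 3 — Series combination: Z_total = R + L = 30 + j19.29 Ω = 35.67∠32.7° Ω.
Step 4 — Source phasor: V = 5.94∠-90.6° V = -0.0622 - j5.94 V.
Step 5 — Current: I = V / Z = -0.09153 - j0.1391 A = 0.1665∠-123.3° A.
Step 6 — Complex power: S = V·I* = 0.8321 + j0.535 VA.
Step 7 — Real power: P = Re(S) = 0.8321 W.
Step 8 — Reactive power: Q = Im(S) = 0.535 VAR.
Step 9 — Apparent power: |S| = 0.9893 VA.
Step 10 — Power factor: PF = P/|S| = 0.8411 (lagging).

(a) P = 0.8321 W  (b) Q = 0.535 VAR  (c) S = 0.9893 VA  (d) PF = 0.8411 (lagging)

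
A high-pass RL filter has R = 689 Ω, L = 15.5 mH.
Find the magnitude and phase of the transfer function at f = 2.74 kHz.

Step 1 — Angular frequency: ω = 2π·2740 = 1.722e+04 rad/s.
Step 2 — Transfer function: H(jω) = jωL/(R + jωL).
Step 3 — Numerator jωL = j·266.8; denominator R + jωL = 689 + j266.8.
Step 4 — H = 0.1304 + j0.3368.
Step 5 — Magnitude: |H| = 0.3612 (-8.8 dB); phase: φ = 68.8°.

|H| = 0.3612 (-8.8 dB), φ = 68.8°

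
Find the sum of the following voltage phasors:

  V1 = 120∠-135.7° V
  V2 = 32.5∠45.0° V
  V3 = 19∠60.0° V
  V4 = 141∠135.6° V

Step 1 — Convert each phasor to rectangular form:
  V1 = 120·(cos(-135.7°) + j·sin(-135.7°)) = -85.88 - j83.81 V
  V2 = 32.5·(cos(45.0°) + j·sin(45.0°)) = 22.98 + j22.98 V
  V3 = 19·(cos(60.0°) + j·sin(60.0°)) = 9.5 + j16.45 V
  V4 = 141·(cos(135.6°) + j·sin(135.6°)) = -100.7 + j98.65 V
Step 2 — Sum components: V_total = -154.1 + j54.28 V.
Step 3 — Convert to polar: |V_total| = 163.4 V, ∠V_total = 160.6°.

V_total = 163.4∠160.6° V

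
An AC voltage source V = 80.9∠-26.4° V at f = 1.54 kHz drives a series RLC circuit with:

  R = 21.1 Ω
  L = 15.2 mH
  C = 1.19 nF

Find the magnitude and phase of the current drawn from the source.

Step 1 — Angular frequency: ω = 2π·f = 2π·1540 = 9676 rad/s.
Step 2 — Component impedances:
  R: Z = R = 21.1 Ω
  L: Z = jωL = j·9676·0.0152 = 0 + j147.1 Ω
  C: Z = 1/(jωC) = -j/(ω·C) = 0 - j8.685e+04 Ω
Step 3 — Series combination: Z_total = R + L + C = 21.1 - j8.67e+04 Ω = 8.67e+04∠-90.0° Ω.
Step 4 — Source phasor: V = 80.9∠-26.4° V = 72.46 - j35.97 V.
Step 5 — Ohm's law: I = V / Z_total = (72.46 - j35.97) / (21.1 - j8.67e+04) = 0.0004151 + j0.0008357 A.
Step 6 — Convert to polar: |I| = 0.0009331 A, ∠I = 63.6°.

I = 0.0009331∠63.6° A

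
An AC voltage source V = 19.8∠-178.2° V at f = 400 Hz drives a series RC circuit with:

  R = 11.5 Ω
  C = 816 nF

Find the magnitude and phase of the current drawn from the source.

Step 1 — Angular frequency: ω = 2π·f = 2π·400 = 2513 rad/s.
Step 2 — Component impedances:
  R: Z = R = 11.5 Ω
  C: Z = 1/(jωC) = -j/(ω·C) = 0 - j487.6 Ω
Step 3 — Series combination: Z_total = R + C = 11.5 - j487.6 Ω = 487.7∠-88.6° Ω.
Step 4 — Source phasor: V = 19.8∠-178.2° V = -19.79 - j0.6219 V.
Step 5 — Ohm's law: I = V / Z_total = (-19.79 - j0.6219) / (11.5 - j487.6) = 0.0003181 - j0.04059 A.
Step 6 — Convert to polar: |I| = 0.0406 A, ∠I = -89.6°.

I = 0.0406∠-89.6° A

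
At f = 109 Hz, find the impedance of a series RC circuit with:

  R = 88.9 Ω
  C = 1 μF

Step 1 — Angular frequency: ω = 2π·f = 2π·109 = 684.9 rad/s.
Step 2 — Component impedances:
  R: Z = R = 88.9 Ω
  C: Z = 1/(jωC) = -j/(ω·C) = 0 - j1460 Ω
Step 3 — Series combination: Z_total = R + C = 88.9 - j1460 Ω = 1463∠-86.5° Ω.

Z = 88.9 - j1460 Ω = 1463∠-86.5° Ω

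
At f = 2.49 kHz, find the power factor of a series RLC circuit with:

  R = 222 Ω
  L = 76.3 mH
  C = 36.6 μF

Step 1 — Angular frequency: ω = 2π·f = 2π·2490 = 1.565e+04 rad/s.
Step 2 — Component impedances:
  R: Z = R = 222 Ω
  L: Z = jωL = j·1.565e+04·0.0763 = 0 + j1194 Ω
  C: Z = 1/(jωC) = -j/(ω·C) = 0 - j1.746 Ω
Step 3 — Series combination: Z_total = R + L + C = 222 + j1192 Ω = 1212∠79.4° Ω.
Step 4 — Power factor: PF = cos(φ) = Re(Z)/|Z| = 222/1212.5 = 0.1831.
Step 5 — Type: Im(Z) = 1192 ⇒ lagging (phase φ = 79.4°).

PF = 0.1831 (lagging, φ = 79.4°)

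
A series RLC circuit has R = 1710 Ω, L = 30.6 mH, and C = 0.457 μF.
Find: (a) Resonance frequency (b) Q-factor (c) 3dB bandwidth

Step 1 — Resonance: ω₀ = 1/√(LC) = 1/√(0.0306·4.57e-07) = 8456 rad/s.
Step 2 — f₀ = ω₀/(2π) = 1346 Hz.
Step 3 — Series Q: Q = ω₀L/R = 8456·0.0306/1710 = 0.1513.
Step 4 — Bandwidth: Δω = ω₀/Q = 5.588e+04 rad/s; BW = Δω/(2π) = 8894 Hz.

(a) f₀ = 1346 Hz  (b) Q = 0.1513  (c) BW = 8894 Hz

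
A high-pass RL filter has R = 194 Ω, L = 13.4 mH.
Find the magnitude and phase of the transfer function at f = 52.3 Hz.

Step 1 — Angular frequency: ω = 2π·52.3 = 328.6 rad/s.
Step 2 — Transfer function: H(jω) = jωL/(R + jωL).
Step 3 — Numerator jωL = j·4.403; denominator R + jωL = 194 + j4.403.
Step 4 — H = 0.0005149 + j0.02269.
Step 5 — Magnitude: |H| = 0.02269 (-32.9 dB); phase: φ = 88.7°.

|H| = 0.02269 (-32.9 dB), φ = 88.7°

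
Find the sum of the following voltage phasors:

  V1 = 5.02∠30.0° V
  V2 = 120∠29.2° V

Step 1 — Convert each phasor to rectangular form:
  V1 = 5.02·(cos(30.0°) + j·sin(30.0°)) = 4.347 + j2.51 V
  V2 = 120·(cos(29.2°) + j·sin(29.2°)) = 104.8 + j58.54 V
Step 2 — Sum components: V_total = 109.1 + j61.05 V.
Step 3 — Convert to polar: |V_total| = 125 V, ∠V_total = 29.2°.

V_total = 125∠29.2° V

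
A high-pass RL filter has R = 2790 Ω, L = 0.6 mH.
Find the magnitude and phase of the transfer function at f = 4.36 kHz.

Step 1 — Angular frequency: ω = 2π·4360 = 2.739e+04 rad/s.
Step 2 — Transfer function: H(jω) = jωL/(R + jωL).
Step 3 — Numerator jωL = j·16.44; denominator R + jωL = 2790 + j16.44.
Step 4 — H = 3.471e-05 + j0.005891.
Step 5 — Magnitude: |H| = 0.005891 (-44.6 dB); phase: φ = 89.7°.

|H| = 0.005891 (-44.6 dB), φ = 89.7°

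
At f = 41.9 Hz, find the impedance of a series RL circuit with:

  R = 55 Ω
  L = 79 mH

Step 1 — Angular frequency: ω = 2π·f = 2π·41.9 = 263.3 rad/s.
Step 2 — Component impedances:
  R: Z = R = 55 Ω
  L: Z = jωL = j·263.3·0.079 = 0 + j20.8 Ω
Step 3 — Series combination: Z_total = R + L = 55 + j20.8 Ω = 58.8∠20.7° Ω.

Z = 55 + j20.8 Ω = 58.8∠20.7° Ω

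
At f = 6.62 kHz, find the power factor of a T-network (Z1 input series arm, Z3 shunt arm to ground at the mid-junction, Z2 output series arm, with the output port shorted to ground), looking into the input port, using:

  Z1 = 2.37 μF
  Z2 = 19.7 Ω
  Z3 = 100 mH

Step 1 — Angular frequency: ω = 2π·f = 2π·6620 = 4.159e+04 rad/s.
Step 2 — Component impedances:
  Z1: Z = 1/(jωC) = -j/(ω·C) = 0 - j10.14 Ω
  Z2: Z = R = 19.7 Ω
  Z3: Z = jωL = j·4.159e+04·0.1 = 0 + j4159 Ω
Step 3 — With the output port shorted to ground, the output series arm Z2 runs from the junction to ground; the shunt arm Z3 also runs from the junction to ground. They appear in parallel: Z3 || Z2 = 19.7 + j0.0933 Ω.
Step 4 — Series with input arm Z1: Z_in = Z1 + (Z3 || Z2) = 19.7 - j10.05 Ω = 22.12∠-27.0° Ω.
Step 5 — Power factor: PF = cos(φ) = Re(Z)/|Z| = 19.7/22.115 = 0.8908.
Step 6 — Type: Im(Z) = -10.05 ⇒ leading (phase φ = -27.0°).

PF = 0.8908 (leading, φ = -27.0°)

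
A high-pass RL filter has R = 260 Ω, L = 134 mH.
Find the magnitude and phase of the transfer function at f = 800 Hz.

Step 1 — Angular frequency: ω = 2π·800 = 5027 rad/s.
Step 2 — Transfer function: H(jω) = jωL/(R + jωL).
Step 3 — Numerator jωL = j·673.6; denominator R + jωL = 260 + j673.6.
Step 4 — H = 0.8703 + j0.336.
Step 5 — Magnitude: |H| = 0.9329 (-0.6 dB); phase: φ = 21.1°.

|H| = 0.9329 (-0.6 dB), φ = 21.1°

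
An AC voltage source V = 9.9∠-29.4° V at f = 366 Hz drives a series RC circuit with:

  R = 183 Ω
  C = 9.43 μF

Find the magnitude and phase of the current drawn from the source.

Step 1 — Angular frequency: ω = 2π·f = 2π·366 = 2300 rad/s.
Step 2 — Component impedances:
  R: Z = R = 183 Ω
  C: Z = 1/(jωC) = -j/(ω·C) = 0 - j46.11 Ω
Step 3 — Series combination: Z_total = R + C = 183 - j46.11 Ω = 188.7∠-14.1° Ω.
Step 4 — Source phasor: V = 9.9∠-29.4° V = 8.625 - j4.86 V.
Step 5 — Ohm's law: I = V / Z_total = (8.625 - j4.86) / (183 - j46.11) = 0.05061 - j0.0138 A.
Step 6 — Convert to polar: |I| = 0.05246 A, ∠I = -15.3°.

I = 0.05246∠-15.3° A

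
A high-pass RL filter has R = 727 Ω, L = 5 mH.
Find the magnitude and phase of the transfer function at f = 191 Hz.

Step 1 — Angular frequency: ω = 2π·191 = 1200 rad/s.
Step 2 — Transfer function: H(jω) = jωL/(R + jωL).
Step 3 — Numerator jωL = j·6; denominator R + jωL = 727 + j6.
Step 4 — H = 6.812e-05 + j0.008253.
Step 5 — Magnitude: |H| = 0.008253 (-41.7 dB); phase: φ = 89.5°.

|H| = 0.008253 (-41.7 dB), φ = 89.5°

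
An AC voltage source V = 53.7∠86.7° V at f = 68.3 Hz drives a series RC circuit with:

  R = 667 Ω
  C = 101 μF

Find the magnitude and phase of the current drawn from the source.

Step 1 — Angular frequency: ω = 2π·f = 2π·68.3 = 429.1 rad/s.
Step 2 — Component impedances:
  R: Z = R = 667 Ω
  C: Z = 1/(jωC) = -j/(ω·C) = 0 - j23.07 Ω
Step 3 — Series combination: Z_total = R + C = 667 - j23.07 Ω = 667.4∠-2.0° Ω.
Step 4 — Source phasor: V = 53.7∠86.7° V = 3.091 + j53.61 V.
Step 5 — Ohm's law: I = V / Z_total = (3.091 + j53.61) / (667 - j23.07) = 0.001852 + j0.08044 A.
Step 6 — Convert to polar: |I| = 0.08046 A, ∠I = 88.7°.

I = 0.08046∠88.7° A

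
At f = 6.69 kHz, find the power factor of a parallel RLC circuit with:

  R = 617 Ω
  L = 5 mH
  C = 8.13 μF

Step 1 — Angular frequency: ω = 2π·f = 2π·6690 = 4.203e+04 rad/s.
Step 2 — Component impedances:
  R: Z = R = 617 Ω
  L: Z = jωL = j·4.203e+04·0.005 = 0 + j210.2 Ω
  C: Z = 1/(jωC) = -j/(ω·C) = 0 - j2.926 Ω
Step 3 — Parallel combination: 1/Z_total = 1/R + 1/L + 1/C; Z_total = 0.01427 - j2.967 Ω = 2.967∠-89.7° Ω.
Step 4 — Power factor: PF = cos(φ) = Re(Z)/|Z| = 0.01427/2.967 = 0.00481.
Step 5 — Type: Im(Z) = -2.967 ⇒ leading (phase φ = -89.7°).

PF = 0.00481 (leading, φ = -89.7°)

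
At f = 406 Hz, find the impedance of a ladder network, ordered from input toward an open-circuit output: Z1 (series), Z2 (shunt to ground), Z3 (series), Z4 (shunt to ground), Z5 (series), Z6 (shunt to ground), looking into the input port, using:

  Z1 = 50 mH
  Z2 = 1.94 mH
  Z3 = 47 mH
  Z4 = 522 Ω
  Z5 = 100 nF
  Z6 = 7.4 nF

Step 1 — Angular frequency: ω = 2π·f = 2π·406 = 2551 rad/s.
Step 2 — Component impedances:
  Z1: Z = jωL = j·2551·0.05 = 0 + j127.5 Ω
  Z2: Z = jωL = j·2551·0.00194 = 0 + j4.949 Ω
  Z3: Z = jωL = j·2551·0.047 = 0 + j119.9 Ω
  Z4: Z = R = 522 Ω
  Z5: Z = 1/(jωC) = -j/(ω·C) = 0 - j3920 Ω
  Z6: Z = 1/(jωC) = -j/(ω·C) = 0 - j5.297e+04 Ω
Step 3 — Ladder network (open output): work backward from the far end, alternating series and parallel combinations. Z_in = 0.04456 + j132.5 Ω = 132.5∠90.0° Ω.

Z = 0.04456 + j132.5 Ω = 132.5∠90.0° Ω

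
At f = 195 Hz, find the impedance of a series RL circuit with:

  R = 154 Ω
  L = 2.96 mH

Step 1 — Angular frequency: ω = 2π·f = 2π·195 = 1225 rad/s.
Step 2 — Component impedances:
  R: Z = R = 154 Ω
  L: Z = jωL = j·1225·0.00296 = 0 + j3.627 Ω
Step 3 — Series combination: Z_total = R + L = 154 + j3.627 Ω = 154∠1.3° Ω.

Z = 154 + j3.627 Ω = 154∠1.3° Ω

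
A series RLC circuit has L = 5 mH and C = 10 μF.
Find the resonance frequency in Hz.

Step 1 — Resonance condition Im(Z)=0 gives ω₀ = 1/√(LC).
Step 2 — ω₀ = 1/√(0.005·1e-05) = 4472 rad/s.
Step 3 — f₀ = ω₀/(2π) = 711.8 Hz.

f₀ = 711.8 Hz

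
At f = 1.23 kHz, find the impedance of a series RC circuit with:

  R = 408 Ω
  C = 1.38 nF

Step 1 — Angular frequency: ω = 2π·f = 2π·1230 = 7728 rad/s.
Step 2 — Component impedances:
  R: Z = R = 408 Ω
  C: Z = 1/(jωC) = -j/(ω·C) = 0 - j9.376e+04 Ω
Step 3 — Series combination: Z_total = R + C = 408 - j9.376e+04 Ω = 9.376e+04∠-89.8° Ω.

Z = 408 - j9.376e+04 Ω = 9.376e+04∠-89.8° Ω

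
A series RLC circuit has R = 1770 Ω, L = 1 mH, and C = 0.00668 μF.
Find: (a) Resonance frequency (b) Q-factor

Step 1 — Resonance condition Im(Z)=0 gives ω₀ = 1/√(LC).
Step 2 — ω₀ = 1/√(0.001·6.68e-09) = 3.869e+05 rad/s.
Step 3 — f₀ = ω₀/(2π) = 6.158e+04 Hz.
Step 4 — Series Q: Q = ω₀L/R = 3.869e+05·0.001/1770 = 0.2186.

(a) f₀ = 6.158e+04 Hz  (b) Q = 0.2186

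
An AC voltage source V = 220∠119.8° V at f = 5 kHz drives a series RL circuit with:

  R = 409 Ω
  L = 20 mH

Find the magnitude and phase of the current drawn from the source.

Step 1 — Angular frequency: ω = 2π·f = 2π·5000 = 3.142e+04 rad/s.
Step 2 — Component impedances:
  R: Z = R = 409 Ω
  L: Z = jωL = j·3.142e+04·0.02 = 0 + j628.3 Ω
Step 3 — Series combination: Z_total = R + L = 409 + j628.3 Ω = 749.7∠56.9° Ω.
Step 4 — Source phasor: V = 220∠119.8° V = -109.3 + j190.9 V.
Step 5 — Ohm's law: I = V / Z_total = (-109.3 + j190.9) / (409 + j628.3) = 0.1339 + j0.2611 A.
Step 6 — Convert to polar: |I| = 0.2934 A, ∠I = 62.9°.

I = 0.2934∠62.9° A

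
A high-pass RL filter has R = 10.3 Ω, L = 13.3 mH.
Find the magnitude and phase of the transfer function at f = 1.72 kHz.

Step 1 — Angular frequency: ω = 2π·1720 = 1.081e+04 rad/s.
Step 2 — Transfer function: H(jω) = jωL/(R + jωL).
Step 3 — Numerator jωL = j·143.7; denominator R + jωL = 10.3 + j143.7.
Step 4 — H = 0.9949 + j0.07129.
Step 5 — Magnitude: |H| = 0.9974 (-0.0 dB); phase: φ = 4.1°.

|H| = 0.9974 (-0.0 dB), φ = 4.1°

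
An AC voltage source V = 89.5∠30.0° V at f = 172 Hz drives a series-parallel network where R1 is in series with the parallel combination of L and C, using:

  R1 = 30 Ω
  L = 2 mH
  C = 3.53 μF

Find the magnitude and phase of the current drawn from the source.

Step 1 — Angular frequency: ω = 2π·f = 2π·172 = 1081 rad/s.
Step 2 — Component impedances:
  R1: Z = R = 30 Ω
  L: Z = jωL = j·1081·0.002 = 0 + j2.161 Ω
  C: Z = 1/(jωC) = -j/(ω·C) = 0 - j262.1 Ω
Step 3 — Parallel branch: L || C = 1/(1/L + 1/C) = 0 + j2.179 Ω.
Step 4 — Series with R1: Z_total = R1 + (L || C) = 30 + j2.179 Ω = 30.08∠4.2° Ω.
Step 5 — Source phasor: V = 89.5∠30.0° V = 77.51 + j44.75 V.
Step 6 — Ohm's law: I = V / Z_total = (77.51 + j44.75) / (30 + j2.179) = 2.678 + j1.297 A.
Step 7 — Convert to polar: |I| = 2.975 A, ∠I = 25.8°.

I = 2.975∠25.8° A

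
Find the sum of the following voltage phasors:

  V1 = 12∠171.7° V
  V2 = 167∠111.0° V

Step 1 — Convert each phasor to rectangular form:
  V1 = 12·(cos(171.7°) + j·sin(171.7°)) = -11.87 + j1.732 V
  V2 = 167·(cos(111.0°) + j·sin(111.0°)) = -59.85 + j155.9 V
Step 2 — Sum components: V_total = -71.72 + j157.6 V.
Step 3 — Convert to polar: |V_total| = 173.2 V, ∠V_total = 114.5°.

V_total = 173.2∠114.5° V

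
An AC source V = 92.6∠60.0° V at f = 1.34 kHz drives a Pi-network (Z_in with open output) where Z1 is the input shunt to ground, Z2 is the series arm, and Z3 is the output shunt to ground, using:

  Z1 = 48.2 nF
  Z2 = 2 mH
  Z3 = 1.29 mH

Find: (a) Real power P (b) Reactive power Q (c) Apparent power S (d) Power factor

Step 1 — Angular frequency: ω = 2π·f = 2π·1340 = 8419 rad/s.
Step 2 — Component impedances:
  Z1: Z = 1/(jωC) = -j/(ω·C) = 0 - j2464 Ω
  Z2: Z = jωL = j·8419·0.002 = 0 + j16.84 Ω
  Z3: Z = jωL = j·8419·0.00129 = 0 + j10.86 Ω
Step 3 — With open output, the series arm Z2 and the output shunt Z3 appear in series to ground: Z2 + Z3 = 0 + j27.7 Ω.
Step 4 — Parallel with input shunt Z1: Z_in = Z1 || (Z2 + Z3) = 0 + j28.01 Ω = 28.01∠90.0° Ω.
Step 5 — Source phasor: V = 92.6∠60.0° V = 46.3 + j80.19 V.
Step 6 — Current: I = V / Z = 2.863 - j1.653 A = 3.305∠-30.0° A.
Step 7 — Complex power: S = V·I* = 0 + j306.1 VA.
Step 8 — Real power: P = Re(S) = 0 W.
Step 9 — Reactive power: Q = Im(S) = 306.1 VAR.
Step 10 — Apparent power: |S| = 306.1 VA.
Step 11 — Power factor: PF = P/|S| = 0 (lagging).

(a) P = 0 W  (b) Q = 306.1 VAR  (c) S = 306.1 VA  (d) PF = 0 (lagging)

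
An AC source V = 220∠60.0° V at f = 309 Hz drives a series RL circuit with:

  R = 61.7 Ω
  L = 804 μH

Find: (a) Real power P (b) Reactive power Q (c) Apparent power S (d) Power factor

Step 1 — Angular frequency: ω = 2π·f = 2π·309 = 1942 rad/s.
Step 2 — Component impedances:
  R: Z = R = 61.7 Ω
  L: Z = jωL = j·1942·0.000804 = 0 + j1.561 Ω
Step 3 — Series combination: Z_total = R + L = 61.7 + j1.561 Ω = 61.72∠1.4° Ω.
Step 4 — Source phasor: V = 220∠60.0° V = 110 + j190.5 V.
Step 5 — Current: I = V / Z = 1.86 + j3.041 A = 3.564∠58.6° A.
Step 6 — Complex power: S = V·I* = 783.9 + j19.83 VA.
Step 7 — Real power: P = Re(S) = 783.9 W.
Step 8 — Reactive power: Q = Im(S) = 19.83 VAR.
Step 9 — Apparent power: |S| = 784.2 VA.
Step 10 — Power factor: PF = P/|S| = 0.9997 (lagging).

(a) P = 783.9 W  (b) Q = 19.83 VAR  (c) S = 784.2 VA  (d) PF = 0.9997 (lagging)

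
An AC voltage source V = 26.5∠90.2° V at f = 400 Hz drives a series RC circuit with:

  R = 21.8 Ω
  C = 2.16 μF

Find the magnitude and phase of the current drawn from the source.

Step 1 — Angular frequency: ω = 2π·f = 2π·400 = 2513 rad/s.
Step 2 — Component impedances:
  R: Z = R = 21.8 Ω
  C: Z = 1/(jωC) = -j/(ω·C) = 0 - j184.2 Ω
Step 3 — Series combination: Z_total = R + C = 21.8 - j184.2 Ω = 185.5∠-83.3° Ω.
Step 4 — Source phasor: V = 26.5∠90.2° V = -0.0925 + j26.5 V.
Step 5 — Ohm's law: I = V / Z_total = (-0.0925 + j26.5) / (21.8 - j184.2) = -0.1419 + j0.01629 A.
Step 6 — Convert to polar: |I| = 0.1429 A, ∠I = 173.5°.

I = 0.1429∠173.5° A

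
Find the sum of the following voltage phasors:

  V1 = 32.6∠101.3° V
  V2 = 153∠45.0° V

Step 1 — Convert each phasor to rectangular form:
  V1 = 32.6·(cos(101.3°) + j·sin(101.3°)) = -6.388 + j31.97 V
  V2 = 153·(cos(45.0°) + j·sin(45.0°)) = 108.2 + j108.2 V
Step 2 — Sum components: V_total = 101.8 + j140.2 V.
Step 3 — Convert to polar: |V_total| = 173.2 V, ∠V_total = 54.0°.

V_total = 173.2∠54.0° V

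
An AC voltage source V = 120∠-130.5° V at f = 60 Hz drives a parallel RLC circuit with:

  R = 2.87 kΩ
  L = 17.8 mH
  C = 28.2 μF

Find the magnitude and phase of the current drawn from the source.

Step 1 — Angular frequency: ω = 2π·f = 2π·60 = 377 rad/s.
Step 2 — Component impedances:
  R: Z = R = 2870 Ω
  L: Z = jωL = j·377·0.0178 = 0 + j6.71 Ω
  C: Z = 1/(jωC) = -j/(ω·C) = 0 - j94.06 Ω
Step 3 — Parallel combination: 1/Z_total = 1/R + 1/L + 1/C; Z_total = 0.01819 + j7.226 Ω = 7.226∠89.9° Ω.
Step 4 — Source phasor: V = 120∠-130.5° V = -77.93 - j91.25 V.
Step 5 — Ohm's law: I = V / Z_total = (-77.93 - j91.25) / (0.01819 + j7.226) = -12.66 + j10.75 A.
Step 6 — Convert to polar: |I| = 16.61 A, ∠I = 139.6°.

I = 16.61∠139.6° A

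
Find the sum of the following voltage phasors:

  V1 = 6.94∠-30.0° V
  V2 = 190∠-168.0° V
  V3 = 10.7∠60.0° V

Step 1 — Convert each phasor to rectangular form:
  V1 = 6.94·(cos(-30.0°) + j·sin(-30.0°)) = 6.01 - j3.47 V
  V2 = 190·(cos(-168.0°) + j·sin(-168.0°)) = -185.8 - j39.5 V
  V3 = 10.7·(cos(60.0°) + j·sin(60.0°)) = 5.35 + j9.266 V
Step 2 — Sum components: V_total = -174.5 - j33.71 V.
Step 3 — Convert to polar: |V_total| = 177.7 V, ∠V_total = -169.1°.

V_total = 177.7∠-169.1° V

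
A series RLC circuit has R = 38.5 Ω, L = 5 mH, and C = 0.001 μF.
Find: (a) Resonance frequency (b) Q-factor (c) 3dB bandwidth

Step 1 — Resonance: ω₀ = 1/√(LC) = 1/√(0.005·1e-09) = 4.472e+05 rad/s.
Step 2 — f₀ = ω₀/(2π) = 7.118e+04 Hz.
Step 3 — Series Q: Q = ω₀L/R = 4.472e+05·0.005/38.5 = 58.08.
Step 4 — Bandwidth: Δω = ω₀/Q = 7700 rad/s; BW = Δω/(2π) = 1225 Hz.

(a) f₀ = 7.118e+04 Hz  (b) Q = 58.08  (c) BW = 1225 Hz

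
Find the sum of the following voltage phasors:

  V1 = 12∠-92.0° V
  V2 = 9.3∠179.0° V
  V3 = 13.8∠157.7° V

Step 1 — Convert each phasor to rectangular form:
  V1 = 12·(cos(-92.0°) + j·sin(-92.0°)) = -0.4188 - j11.99 V
  V2 = 9.3·(cos(179.0°) + j·sin(179.0°)) = -9.299 + j0.1623 V
  V3 = 13.8·(cos(157.7°) + j·sin(157.7°)) = -12.77 + j5.236 V
Step 2 — Sum components: V_total = -22.49 - j6.594 V.
Step 3 — Convert to polar: |V_total| = 23.43 V, ∠V_total = -163.7°.

V_total = 23.43∠-163.7° V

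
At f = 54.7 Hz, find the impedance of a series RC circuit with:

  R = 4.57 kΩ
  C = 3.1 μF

Step 1 — Angular frequency: ω = 2π·f = 2π·54.7 = 343.7 rad/s.
Step 2 — Component impedances:
  R: Z = R = 4570 Ω
  C: Z = 1/(jωC) = -j/(ω·C) = 0 - j938.6 Ω
Step 3 — Series combination: Z_total = R + C = 4570 - j938.6 Ω = 4665∠-11.6° Ω.

Z = 4570 - j938.6 Ω = 4665∠-11.6° Ω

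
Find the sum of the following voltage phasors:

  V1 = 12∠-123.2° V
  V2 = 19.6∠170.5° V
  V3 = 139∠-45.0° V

Step 1 — Convert each phasor to rectangular form:
  V1 = 12·(cos(-123.2°) + j·sin(-123.2°)) = -6.571 - j10.04 V
  V2 = 19.6·(cos(170.5°) + j·sin(170.5°)) = -19.33 + j3.235 V
  V3 = 139·(cos(-45.0°) + j·sin(-45.0°)) = 98.29 - j98.29 V
Step 2 — Sum components: V_total = 72.39 - j105.1 V.
Step 3 — Convert to polar: |V_total| = 127.6 V, ∠V_total = -55.4°.

V_total = 127.6∠-55.4° V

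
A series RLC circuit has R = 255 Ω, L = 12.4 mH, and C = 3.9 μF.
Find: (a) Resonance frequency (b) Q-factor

Step 1 — Resonance condition Im(Z)=0 gives ω₀ = 1/√(LC).
Step 2 — ω₀ = 1/√(0.0124·3.9e-06) = 4547 rad/s.
Step 3 — f₀ = ω₀/(2π) = 723.7 Hz.
Step 4 — Series Q: Q = ω₀L/R = 4547·0.0124/255 = 0.2211.

(a) f₀ = 723.7 Hz  (b) Q = 0.2211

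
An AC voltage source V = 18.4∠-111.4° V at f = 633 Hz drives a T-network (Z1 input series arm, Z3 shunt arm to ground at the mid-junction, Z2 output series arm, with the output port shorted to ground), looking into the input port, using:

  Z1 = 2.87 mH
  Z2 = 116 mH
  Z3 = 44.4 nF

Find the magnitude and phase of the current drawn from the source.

Step 1 — Angular frequency: ω = 2π·f = 2π·633 = 3977 rad/s.
Step 2 — Component impedances:
  Z1: Z = jωL = j·3977·0.00287 = 0 + j11.41 Ω
  Z2: Z = jωL = j·3977·0.116 = 0 + j461.4 Ω
  Z3: Z = 1/(jωC) = -j/(ω·C) = 0 - j5663 Ω
Step 3 — With the output port shorted to ground, the output series arm Z2 runs from the junction to ground; the shunt arm Z3 also runs from the junction to ground. They appear in parallel: Z3 || Z2 = 0 + j502.3 Ω.
Step 4 — Series with input arm Z1: Z_in = Z1 + (Z3 || Z2) = 0 + j513.7 Ω = 513.7∠90.0° Ω.
Step 5 — Source phasor: V = 18.4∠-111.4° V = -6.714 - j17.13 V.
Step 6 — Ohm's law: I = V / Z_total = (-6.714 - j17.13) / (0 + j513.7) = -0.03335 + j0.01307 A.
Step 7 — Convert to polar: |I| = 0.03582 A, ∠I = 158.6°.

I = 0.03582∠158.6° A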